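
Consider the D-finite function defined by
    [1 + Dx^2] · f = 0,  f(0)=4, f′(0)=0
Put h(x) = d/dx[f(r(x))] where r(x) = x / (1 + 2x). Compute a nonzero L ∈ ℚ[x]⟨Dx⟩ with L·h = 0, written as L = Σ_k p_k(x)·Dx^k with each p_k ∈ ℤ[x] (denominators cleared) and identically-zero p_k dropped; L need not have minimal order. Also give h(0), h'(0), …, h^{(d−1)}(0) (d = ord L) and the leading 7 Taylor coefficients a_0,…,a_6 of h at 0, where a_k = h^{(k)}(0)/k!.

f: a_k = 4, 0, -2, 0, 1/6, 0, -1/180, …
Substitute x→r, Dx→(1/r')Dx; clear ⇒ L₀.
Differentiate: ansatz ord ≤ ord L₀ ⇒ L.
L = (25 + 96·x + 96·x^2) + (12 + 72·x + 144·x^2 + 96·x^3)·Dx + (1 + 8·x + 24·x^2 + 32·x^3 + 16·x^4)·Dx^2  (order 2).
h: a_k = 0, -4, 24, -286/3, 940/3, -27601/30, 12509/5, …
ICs: h(0) = 0, h′(0) = -4.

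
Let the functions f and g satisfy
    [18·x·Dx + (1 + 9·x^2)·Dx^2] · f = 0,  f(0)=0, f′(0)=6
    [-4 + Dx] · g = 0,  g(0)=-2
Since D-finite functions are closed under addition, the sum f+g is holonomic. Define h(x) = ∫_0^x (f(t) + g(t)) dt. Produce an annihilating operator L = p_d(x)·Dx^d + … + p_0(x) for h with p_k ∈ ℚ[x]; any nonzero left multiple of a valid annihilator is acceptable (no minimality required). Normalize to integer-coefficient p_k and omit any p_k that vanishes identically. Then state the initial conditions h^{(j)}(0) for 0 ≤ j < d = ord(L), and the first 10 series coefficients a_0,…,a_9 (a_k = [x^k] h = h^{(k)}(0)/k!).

f: a_k = 0, 6, 0, -18, 0, 486/5, 0, -4374/7, 0, 4374, …
g: a_k = -2, -8, -16, -64/3, -64/3, -256/15, -512/45, -2048/315, -1024/315, -4096/2835, …
f+g: L₀ = lclm(L_f,L_g), ord ≤ 2+1.
h=∫₀ˣh₀: take L = L₀·Dx.
L = (36 - 144·x - 972·x^2 - 1296·x^3)·Dx^2 + (-17 + 99·x^2 - 648·x^4)·Dx^3 + (2 + 9·x + 36·x^2 + 81·x^3 + 162·x^4)·Dx^4  (order 4).
h: a_k = 0, -2, -1, -16/3, -59/6, -64/15, 601/45, -512/315, -99439/1260, -1024/2835, …
ICs: h(0) = 0, h′(0) = -2, h′′(0) = -2, h′′′(0) = -32.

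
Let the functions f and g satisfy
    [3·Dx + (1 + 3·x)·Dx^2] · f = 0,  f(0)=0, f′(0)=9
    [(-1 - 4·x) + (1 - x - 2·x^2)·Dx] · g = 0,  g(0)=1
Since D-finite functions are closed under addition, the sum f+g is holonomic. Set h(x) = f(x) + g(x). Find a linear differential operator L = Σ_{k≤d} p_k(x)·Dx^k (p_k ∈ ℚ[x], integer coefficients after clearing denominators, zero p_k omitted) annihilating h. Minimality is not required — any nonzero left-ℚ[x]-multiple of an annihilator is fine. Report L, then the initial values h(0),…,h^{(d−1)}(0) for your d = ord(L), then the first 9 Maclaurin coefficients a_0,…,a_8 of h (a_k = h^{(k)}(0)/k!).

L = (-66 - 270·x - 576·x^2 - 336·x^3 - 288·x^4)·Dx + (-4 - 96·x - 492·x^2 - 832·x^3 - 696·x^4 - 480·x^5)·Dx^2 + (3 + 19·x + 25·x^2 - 39·x^3 - 116·x^4 - 164·x^5 - 96·x^6)·Dx^3  (order 3).
h: a_k = 1, 10, -21/2, 32, -199/4, 834/5, -643/2, 7156/7, -18315/8, …
ICs: h(0) = 1, h′(0) = 10, h′′(0) = -21.

f: a_k = 0, 9, -27/2, 27, -243/4, 729/5, -729/2, 6561/7, -19683/8, …
g: a_k = 1, 1, 3, 5, 11, 21, 43, 85, 171, …
f+g: L₀ = lclm(L_f,L_g), ord ≤ 2+1.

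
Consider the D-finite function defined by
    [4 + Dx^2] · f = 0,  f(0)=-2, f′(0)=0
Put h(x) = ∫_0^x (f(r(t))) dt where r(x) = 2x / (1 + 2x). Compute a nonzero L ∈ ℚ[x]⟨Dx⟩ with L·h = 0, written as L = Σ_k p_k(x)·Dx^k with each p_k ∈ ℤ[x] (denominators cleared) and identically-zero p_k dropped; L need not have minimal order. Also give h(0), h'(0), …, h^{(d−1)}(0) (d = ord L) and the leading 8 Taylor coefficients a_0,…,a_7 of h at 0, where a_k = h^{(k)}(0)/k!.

L = 16·Dx + (4 + 24·x + 48·x^2 + 32·x^3)·Dx^2 + (1 + 8·x + 24·x^2 + 32·x^3 + 16·x^4)·Dx^3  (order 3).
h: a_k = 0, -2, 0, 16/3, -16, 512/15, -512/9, 2816/45, …
ICs: h(0) = 0, h′(0) = -2, h′′(0) = 0.

f: a_k = -2, 0, 4, 0, -4/3, 0, 8/45, 0, …
L₀ from L_f via x↦r, Dx↦r'^{-1}Dx.
h=∫₀ˣh₀: take L = L₀·Dx.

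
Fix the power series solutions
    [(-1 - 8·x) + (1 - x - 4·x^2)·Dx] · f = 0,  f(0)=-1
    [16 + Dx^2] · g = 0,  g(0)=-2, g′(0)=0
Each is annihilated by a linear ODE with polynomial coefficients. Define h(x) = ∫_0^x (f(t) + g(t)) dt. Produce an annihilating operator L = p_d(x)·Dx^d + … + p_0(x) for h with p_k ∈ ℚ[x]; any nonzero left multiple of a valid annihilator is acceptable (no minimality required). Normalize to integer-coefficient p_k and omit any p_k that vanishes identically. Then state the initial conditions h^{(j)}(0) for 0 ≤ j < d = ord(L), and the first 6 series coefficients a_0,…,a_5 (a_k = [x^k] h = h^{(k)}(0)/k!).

f: a_k = -1, -1, -5, -9, -29, -65, …
g: a_k = -2, 0, 16, 0, -64/3, 0, …
Sum ⇒ L₀ = lclm(L_f,L_g) in ℚ(x)⟨Dx⟩.
h=∫h₀ ⇒ L = L₀·Dx.
L = (560 + 4608·x + 1664·x^2 + 6144·x^3 + 10240·x^4 + 16384·x^5)·Dx + (-208 + 272·x + 896·x^2 - 1408·x^3 - 1536·x^4 + 6144·x^5 + 8192·x^6)·Dx^2 + (35 + 288·x + 104·x^2 + 384·x^3 + 640·x^4 + 1024·x^5)·Dx^3 + (-13 + 17·x + 56·x^2 - 88·x^3 - 96·x^4 + 384·x^5 + 512·x^6)·Dx^4  (order 4).
h: a_k = 0, -3, -1/2, 11/3, -9/4, -151/15, …
ICs: h(0) = 0, h′(0) = -3, h′′(0) = -1, h′′′(0) = 22.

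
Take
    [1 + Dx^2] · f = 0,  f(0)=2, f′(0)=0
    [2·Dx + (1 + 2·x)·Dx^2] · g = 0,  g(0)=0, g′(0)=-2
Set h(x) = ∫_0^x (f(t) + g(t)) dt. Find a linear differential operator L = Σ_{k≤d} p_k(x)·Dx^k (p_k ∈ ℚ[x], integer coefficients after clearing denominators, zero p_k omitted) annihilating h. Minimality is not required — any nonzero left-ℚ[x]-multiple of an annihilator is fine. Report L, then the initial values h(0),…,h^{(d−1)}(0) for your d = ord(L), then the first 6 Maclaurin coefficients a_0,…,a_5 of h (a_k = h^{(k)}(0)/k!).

f: a_k = 2, 0, -1, 0, 1/12, 0, …
g: a_k = 0, -2, 2, -8/3, 4, -32/5, …
Sum ⇒ L₀ = lclm(L_f,L_g) in ℚ(x)⟨Dx⟩.
∫: right-multiply L₀ by Dx.
L = (50 + 8·x + 8·x^2)·Dx^2 + (9 + 22·x + 12·x^2 + 8·x^3)·Dx^3 + (50 + 8·x + 8·x^2)·Dx^4 + (9 + 22·x + 12·x^2 + 8·x^3)·Dx^5  (order 5).
h: a_k = 0, 2, -1, 1/3, -2/3, 49/60, …
ICs: h(0) = 0, h′(0) = 2, h′′(0) = -2, h′′′(0) = 2, h′′′′(0) = -16.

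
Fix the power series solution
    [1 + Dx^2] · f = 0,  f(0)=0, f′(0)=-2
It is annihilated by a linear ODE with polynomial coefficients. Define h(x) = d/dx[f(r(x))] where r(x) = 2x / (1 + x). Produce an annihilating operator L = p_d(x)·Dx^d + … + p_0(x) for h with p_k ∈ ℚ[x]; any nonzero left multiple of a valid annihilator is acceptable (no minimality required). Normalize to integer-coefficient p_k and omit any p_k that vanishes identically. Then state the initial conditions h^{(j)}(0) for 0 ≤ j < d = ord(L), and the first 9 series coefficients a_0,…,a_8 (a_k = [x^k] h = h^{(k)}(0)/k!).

f: a_k = 0, -2, 0, 1/3, 0, -1/60, 0, 1/2520, 0, …
h₀=f(r): pull back L_f along r ⇒ L₀.
h=h₀': d/dx-closure on L₀ ⇒ L.
L = (10 + 12·x + 6·x^2) + (6 + 18·x + 18·x^2 + 6·x^3)·Dx + (1 + 4·x + 6·x^2 + 4·x^3 + x^4)·Dx^2  (order 2).
h: a_k = -4, 8, -4, -16, 172/3, -120, 8836/45, -12128/45, 98524/315, …
ICs: h(0) = -4, h′(0) = 8.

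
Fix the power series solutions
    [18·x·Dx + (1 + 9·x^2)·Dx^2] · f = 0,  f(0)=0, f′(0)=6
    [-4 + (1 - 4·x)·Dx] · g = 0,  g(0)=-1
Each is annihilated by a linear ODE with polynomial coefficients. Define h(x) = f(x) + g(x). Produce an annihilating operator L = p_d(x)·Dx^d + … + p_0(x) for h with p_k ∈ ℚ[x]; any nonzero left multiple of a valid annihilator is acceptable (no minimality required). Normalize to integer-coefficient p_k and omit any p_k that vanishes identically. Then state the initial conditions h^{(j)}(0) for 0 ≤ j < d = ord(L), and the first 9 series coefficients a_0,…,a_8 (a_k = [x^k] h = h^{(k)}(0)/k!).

f: a_k = 0, 6, 0, -18, 0, 486/5, 0, -4374/7, 0, …
g: a_k = -1, -4, -16, -64, -256, -1024, -4096, -16384, -65536, …
L₀ := lclm(L_f,L_g); ord L₀ ≤ 2+1.
L = (72 - 1152·x - 1944·x^2)·Dx + (-57 + 72·x - 765·x^2 - 1944·x^3)·Dx^2 + (4 - 7·x - 63·x^3 - 324·x^4)·Dx^3  (order 3).
h: a_k = -1, 2, -16, -82, -256, -4634/5, -4096, -119062/7, -65536, …
ICs: h(0) = -1, h′(0) = 2, h′′(0) = -32.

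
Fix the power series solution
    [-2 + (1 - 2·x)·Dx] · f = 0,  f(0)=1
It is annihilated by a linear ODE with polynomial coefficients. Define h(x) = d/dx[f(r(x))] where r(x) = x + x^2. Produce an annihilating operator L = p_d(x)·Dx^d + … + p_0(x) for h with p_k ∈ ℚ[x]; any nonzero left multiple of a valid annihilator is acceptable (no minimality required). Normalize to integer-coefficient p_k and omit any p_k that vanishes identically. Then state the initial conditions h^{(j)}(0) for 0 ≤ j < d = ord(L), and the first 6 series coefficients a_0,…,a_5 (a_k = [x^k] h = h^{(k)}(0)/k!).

f: a_k = 1, 2, 4, 8, 16, 32, …
h₀=f(r): pull back L_f along r ⇒ L₀.
h₀' ⇒ L via d/dx closure of L₀.
L = (6 + 12·x + 12·x^2) + (-1 + 6·x^2 + 4·x^3)·Dx  (order 1).
h: a_k = 2, 12, 48, 176, 600, 1968, …
ICs: h(0) = 2.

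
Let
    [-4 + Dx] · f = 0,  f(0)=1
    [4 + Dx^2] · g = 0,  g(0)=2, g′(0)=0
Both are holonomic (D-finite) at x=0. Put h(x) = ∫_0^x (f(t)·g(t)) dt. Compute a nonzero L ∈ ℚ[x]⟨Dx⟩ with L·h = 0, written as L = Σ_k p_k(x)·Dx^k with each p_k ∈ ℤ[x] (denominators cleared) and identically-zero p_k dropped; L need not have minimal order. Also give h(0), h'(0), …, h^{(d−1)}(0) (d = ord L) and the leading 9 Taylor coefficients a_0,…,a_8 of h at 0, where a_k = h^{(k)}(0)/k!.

L = 20·Dx - 8·Dx^2 + Dx^3  (order 3).
h: a_k = 0, 2, 4, 4, 4/3, -28/15, -152/45, -104/35, -556/315, …
ICs: h(0) = 0, h′(0) = 2, h′′(0) = 8.

f: a_k = 1, 4, 8, 32/3, 32/3, 128/15, 256/45, 1024/315, 512/315, …
g: a_k = 2, 0, -4, 0, 4/3, 0, -8/45, 0, 4/315, …
Sym-product of L_f,L_g gives L₀ (≤ ord 2).
∫: right-multiply L₀ by Dx.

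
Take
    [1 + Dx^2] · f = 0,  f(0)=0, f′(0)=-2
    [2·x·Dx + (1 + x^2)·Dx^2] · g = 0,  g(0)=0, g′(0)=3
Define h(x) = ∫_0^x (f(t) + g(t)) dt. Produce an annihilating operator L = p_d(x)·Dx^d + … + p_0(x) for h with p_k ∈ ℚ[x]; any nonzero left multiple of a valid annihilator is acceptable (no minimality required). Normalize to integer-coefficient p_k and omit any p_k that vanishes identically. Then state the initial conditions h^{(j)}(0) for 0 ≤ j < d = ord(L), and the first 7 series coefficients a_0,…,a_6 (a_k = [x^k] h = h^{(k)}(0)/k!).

f: a_k = 0, -2, 0, 1/3, 0, -1/60, 0, …
g: a_k = 0, 3, 0, -1, 0, 3/5, 0, …
Weyl lclm of L_f,L_g ⇒ L₀ (ord ≤ 4).
h=∫h₀ ⇒ L = L₀·Dx.
L = (-22·x + 28·x^3 + 2·x^5)·Dx^2 + (-1 + 7·x^2 + 9·x^4 + x^6)·Dx^3 + (-22·x + 28·x^3 + 2·x^5)·Dx^4 + (-1 + 7·x^2 + 9·x^4 + x^6)·Dx^5  (order 5).
h: a_k = 0, 0, 1/2, 0, -1/6, 0, 7/72, …
ICs: h(0) = 0, h′(0) = 0, h′′(0) = 1, h′′′(0) = 0, h′′′′(0) = -4.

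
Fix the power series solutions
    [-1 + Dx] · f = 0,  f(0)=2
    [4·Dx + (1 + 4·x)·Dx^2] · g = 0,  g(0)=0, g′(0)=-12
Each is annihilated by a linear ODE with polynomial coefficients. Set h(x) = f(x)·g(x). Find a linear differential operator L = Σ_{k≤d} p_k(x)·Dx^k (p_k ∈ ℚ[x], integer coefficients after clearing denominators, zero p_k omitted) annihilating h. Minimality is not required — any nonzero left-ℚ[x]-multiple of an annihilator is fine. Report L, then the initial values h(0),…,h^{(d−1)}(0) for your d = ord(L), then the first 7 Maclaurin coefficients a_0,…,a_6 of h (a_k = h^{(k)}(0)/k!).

L = (-3 + 4·x) + (2 - 8·x)·Dx + (1 + 4·x)·Dx^2  (order 2).
h: a_k = 0, -24, 24, -92, 276, -4509/5, 9119/3, …
ICs: h(0) = 0, h′(0) = -24.

f: a_k = 2, 2, 1, 1/3, 1/12, 1/60, 1/360, …
g: a_k = 0, -12, 24, -64, 192, -3072/5, 2048, …
f·g: L₀ = L_f ⊗_s L_g, ord ≤ 1·2.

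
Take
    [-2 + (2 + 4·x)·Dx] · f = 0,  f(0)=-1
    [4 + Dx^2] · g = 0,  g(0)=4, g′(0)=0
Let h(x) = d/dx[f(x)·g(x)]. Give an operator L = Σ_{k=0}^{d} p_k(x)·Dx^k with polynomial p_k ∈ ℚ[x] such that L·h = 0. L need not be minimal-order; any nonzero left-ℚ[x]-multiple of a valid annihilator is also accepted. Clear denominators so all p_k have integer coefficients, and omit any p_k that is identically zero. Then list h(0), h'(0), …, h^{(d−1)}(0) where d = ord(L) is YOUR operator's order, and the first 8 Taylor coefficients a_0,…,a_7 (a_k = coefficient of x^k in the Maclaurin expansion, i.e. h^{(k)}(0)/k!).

f: a_k = -1, -1, 1/2, -1/2, 5/8, -7/8, 21/16, -33/16, …
g: a_k = 4, 0, -8, 0, 8/3, 0, -16/45, 0, …
h₀=f·g: eliminate ⇒ L₀, order ≤ 1·2.
h=h₀': d/dx-closure on L₀ ⇒ L.
L = (53 + 288·x + 544·x^2 + 512·x^3 + 256·x^4) + (-2 - 36·x - 96·x^2 - 64·x^3)·Dx + (7 + 44·x + 108·x^2 + 128·x^3 + 64·x^4)·Dx^2  (order 2).
h: a_k = -4, 20, 18, -50/3, -65/6, 349/30, -2807/180, 44047/1260, …
ICs: h(0) = -4, h′(0) = 20.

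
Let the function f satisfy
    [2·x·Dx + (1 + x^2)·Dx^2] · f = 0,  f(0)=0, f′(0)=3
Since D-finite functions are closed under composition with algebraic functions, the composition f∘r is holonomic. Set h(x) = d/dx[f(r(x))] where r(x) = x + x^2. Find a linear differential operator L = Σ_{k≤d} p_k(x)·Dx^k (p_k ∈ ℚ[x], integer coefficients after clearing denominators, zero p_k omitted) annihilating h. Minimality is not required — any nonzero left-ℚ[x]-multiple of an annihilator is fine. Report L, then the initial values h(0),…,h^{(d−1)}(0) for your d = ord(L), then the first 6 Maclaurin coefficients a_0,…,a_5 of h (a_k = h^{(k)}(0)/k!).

L = (-2 + 2·x + 8·x^2 + 12·x^3 + 6·x^4) + (1 + 2·x + x^2 + 4·x^3 + 5·x^4 + 2·x^5)·Dx  (order 1).
h: a_k = 3, 6, -3, -12, -12, 12, …
ICs: h(0) = 3.

f: a_k = 0, 3, 0, -1, 0, 3/5, …
Substitute x→r, Dx→(1/r')Dx; clear ⇒ L₀.
h=h₀': d/dx-closure on L₀ ⇒ L.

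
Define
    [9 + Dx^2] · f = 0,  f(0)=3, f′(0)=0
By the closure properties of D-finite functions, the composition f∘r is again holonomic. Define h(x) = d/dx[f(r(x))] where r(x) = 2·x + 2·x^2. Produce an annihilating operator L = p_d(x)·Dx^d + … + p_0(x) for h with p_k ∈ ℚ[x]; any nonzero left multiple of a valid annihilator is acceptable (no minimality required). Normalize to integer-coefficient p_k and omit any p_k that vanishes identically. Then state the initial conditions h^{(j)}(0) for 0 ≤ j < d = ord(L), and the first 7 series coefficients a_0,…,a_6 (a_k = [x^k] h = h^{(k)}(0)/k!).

L = (48 + 288·x + 864·x^2 + 1152·x^3 + 576·x^4) + (-6 - 12·x)·Dx + (1 + 4·x + 4·x^2)·Dx^2  (order 2).
h: a_k = 0, -108, -324, 432, 3240, 23328/5, -18144/5, …
ICs: h(0) = 0, h′(0) = -108.

f: a_k = 3, 0, -27/2, 0, 81/8, 0, -243/80, …
L₀ from L_f via x↦r, Dx↦r'^{-1}Dx.
Derive L from L₀ (diff closure).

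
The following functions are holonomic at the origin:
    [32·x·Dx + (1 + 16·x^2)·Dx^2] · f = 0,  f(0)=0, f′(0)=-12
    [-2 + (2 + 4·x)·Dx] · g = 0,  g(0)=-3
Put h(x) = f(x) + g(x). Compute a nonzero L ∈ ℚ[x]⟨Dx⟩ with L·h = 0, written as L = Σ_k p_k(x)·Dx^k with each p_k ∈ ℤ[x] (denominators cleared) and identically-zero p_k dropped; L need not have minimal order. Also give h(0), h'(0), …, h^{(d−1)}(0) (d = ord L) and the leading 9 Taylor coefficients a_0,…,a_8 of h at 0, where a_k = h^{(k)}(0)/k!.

L = (-32 - 160·x + 1536·x^2 + 1536·x^3)·Dx + (-35 - 128·x + 1312·x^2 + 6144·x^3 + 5376·x^4)·Dx^2 + (-1 + 30·x + 96·x^2 + 576·x^3 + 1792·x^4 + 1536·x^5)·Dx^3  (order 3).
h: a_k = -3, -15, 3/2, 125/2, 15/8, -24681/40, 63/16, 785739/112, 1287/128, …
ICs: h(0) = -3, h′(0) = -15, h′′(0) = 3.

f: a_k = 0, -12, 0, 64, 0, -3072/5, 0, 49152/7, 0, …
g: a_k = -3, -3, 3/2, -3/2, 15/8, -21/8, 63/16, -99/16, 1287/128, …
Sum ⇒ L₀ = lclm(L_f,L_g) in ℚ(x)⟨Dx⟩.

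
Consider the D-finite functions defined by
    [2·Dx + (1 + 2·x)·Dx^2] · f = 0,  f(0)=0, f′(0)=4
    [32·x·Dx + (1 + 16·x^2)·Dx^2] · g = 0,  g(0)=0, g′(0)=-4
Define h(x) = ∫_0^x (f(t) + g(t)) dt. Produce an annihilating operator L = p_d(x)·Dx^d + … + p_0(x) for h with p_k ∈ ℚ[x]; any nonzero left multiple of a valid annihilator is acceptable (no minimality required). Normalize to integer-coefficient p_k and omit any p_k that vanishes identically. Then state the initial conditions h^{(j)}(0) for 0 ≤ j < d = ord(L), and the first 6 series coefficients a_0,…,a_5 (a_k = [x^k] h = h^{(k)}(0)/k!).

f: a_k = 0, 4, -4, 16/3, -8, 64/5, …
g: a_k = 0, -4, 0, 64/3, 0, -1024/5, …
h₀=f+g: left-lcm gives L₀, ord ≤ 4.
h=∫₀ˣh₀: take L = L₀·Dx.
L = (-32 - 192·x + 1536·x^2 + 1024·x^3)·Dx^2 + (-20 - 64·x + 576·x^2 + 3072·x^3 + 2048·x^4)·Dx^3 + (-1 + 14·x + 32·x^2 + 256·x^3 + 768·x^4 + 512·x^5)·Dx^4  (order 4).
h: a_k = 0, 0, 0, -4/3, 20/3, -8/5, …
ICs: h(0) = 0, h′(0) = 0, h′′(0) = 0, h′′′(0) = -8.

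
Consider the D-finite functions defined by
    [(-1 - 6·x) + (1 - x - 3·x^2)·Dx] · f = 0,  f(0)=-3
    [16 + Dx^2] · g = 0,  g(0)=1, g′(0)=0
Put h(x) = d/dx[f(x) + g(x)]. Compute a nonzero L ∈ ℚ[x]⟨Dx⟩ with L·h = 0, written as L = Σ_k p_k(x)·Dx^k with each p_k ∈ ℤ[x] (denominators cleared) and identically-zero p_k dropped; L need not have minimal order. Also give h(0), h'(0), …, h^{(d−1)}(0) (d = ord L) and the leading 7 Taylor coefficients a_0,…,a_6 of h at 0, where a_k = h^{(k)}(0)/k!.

f: a_k = -3, -3, -12, -21, -57, -120, -291, …
g: a_k = 1, 0, -8, 0, 32/3, 0, -256/45, …
L₀ := lclm(L_f,L_g); ord L₀ ≤ 1+2.
Differentiate: ansatz ord ≤ ord L₀ ⇒ L.
L = (4672 + 20416·x + 66304·x^2 + 32640·x^3 + 66240·x^4 + 62208·x^5 + 62208·x^6) + (-464 - 2352·x + 3792·x^2 + 6752·x^3 - 2400·x^4 + 5184·x^5 + 24192·x^6 + 20736·x^7)·Dx + (292 + 1276·x + 4144·x^2 + 2040·x^3 + 4140·x^4 + 3888·x^5 + 3888·x^6)·Dx^2 + (-29 - 147·x + 237·x^2 + 422·x^3 - 150·x^4 + 324·x^5 + 1512·x^6 + 1296·x^7)·Dx^3  (order 3).
h: a_k = -3, -40, -63, -556/3, -600, -26702/15, -4557, …
ICs: h(0) = -3, h′(0) = -40, h′′(0) = -126.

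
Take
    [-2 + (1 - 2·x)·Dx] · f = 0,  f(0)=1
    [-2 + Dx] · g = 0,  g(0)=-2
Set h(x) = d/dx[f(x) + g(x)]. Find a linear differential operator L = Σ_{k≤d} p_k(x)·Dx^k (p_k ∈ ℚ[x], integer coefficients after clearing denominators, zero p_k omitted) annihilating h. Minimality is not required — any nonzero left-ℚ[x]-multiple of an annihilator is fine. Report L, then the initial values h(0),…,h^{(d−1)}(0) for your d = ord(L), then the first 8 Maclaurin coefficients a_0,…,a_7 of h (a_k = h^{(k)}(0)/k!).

L = (16 + 16·x) + (-10 - 8·x + 8·x^2)·Dx + (1 - 4·x^2)·Dx^2  (order 2).
h: a_k = -2, 0, 16, 176/3, 472/3, 5744/15, 40304/45, 645088/315, …
ICs: h(0) = -2, h′(0) = 0.

f: a_k = 1, 2, 4, 8, 16, 32, 64, 128, …
g: a_k = -2, -4, -4, -8/3, -4/3, -8/15, -8/45, -16/315, …
f+g: L₀ = lclm(L_f,L_g), ord ≤ 1+1.
h₀' ⇒ L via d/dx closure of L₀.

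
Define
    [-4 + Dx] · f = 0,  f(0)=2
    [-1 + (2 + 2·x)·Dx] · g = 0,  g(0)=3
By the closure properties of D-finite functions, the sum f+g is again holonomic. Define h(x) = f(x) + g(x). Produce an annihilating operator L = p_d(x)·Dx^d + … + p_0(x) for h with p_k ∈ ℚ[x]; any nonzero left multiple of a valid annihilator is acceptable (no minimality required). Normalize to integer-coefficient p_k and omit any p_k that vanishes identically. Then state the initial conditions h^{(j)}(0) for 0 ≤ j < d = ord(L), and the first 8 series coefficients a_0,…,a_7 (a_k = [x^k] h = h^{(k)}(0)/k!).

f: a_k = 2, 8, 16, 64/3, 64/3, 256/15, 512/45, 2048/315, …
g: a_k = 3, 3/2, -3/8, 3/16, -15/128, 21/256, -63/1024, 99/2048, …
h₀=f+g: left-lcm gives L₀, ord ≤ 2.
L = (36 + 32·x) + (-65 - 128·x - 64·x^2)·Dx + (14 + 30·x + 16·x^2)·Dx^2  (order 2).
h: a_k = 5, 19/2, 125/8, 1033/48, 8147/384, 65851/3840, 521453/46080, 4225489/645120, …
ICs: h(0) = 5, h′(0) = 19/2.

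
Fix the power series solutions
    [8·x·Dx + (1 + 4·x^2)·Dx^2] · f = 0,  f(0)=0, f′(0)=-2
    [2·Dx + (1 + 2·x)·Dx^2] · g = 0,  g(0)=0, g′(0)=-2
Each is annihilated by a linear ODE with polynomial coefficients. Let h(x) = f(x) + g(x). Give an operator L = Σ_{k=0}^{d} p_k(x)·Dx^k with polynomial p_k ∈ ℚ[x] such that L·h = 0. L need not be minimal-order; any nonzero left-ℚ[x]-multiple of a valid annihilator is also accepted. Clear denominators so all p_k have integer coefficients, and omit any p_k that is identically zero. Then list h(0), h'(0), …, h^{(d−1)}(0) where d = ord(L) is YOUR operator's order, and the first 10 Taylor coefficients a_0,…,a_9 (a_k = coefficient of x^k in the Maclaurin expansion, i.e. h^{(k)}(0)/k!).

L = (-8 - 48·x + 96·x^2 + 64·x^3)·Dx + (-8 - 16·x + 192·x^3 + 128·x^4)·Dx^2 + (-1 + 2·x + 8·x^2 + 16·x^3 + 48·x^4 + 32·x^5)·Dx^3  (order 3).
h: a_k = 0, -4, 2, 0, 4, -64/5, 32/3, 0, 32, -1024/9, …
ICs: h(0) = 0, h′(0) = -4, h′′(0) = 4.

f: a_k = 0, -2, 0, 8/3, 0, -32/5, 0, 128/7, 0, -512/9, …
g: a_k = 0, -2, 2, -8/3, 4, -32/5, 32/3, -128/7, 32, -512/9, …
Sum ⇒ L₀ = lclm(L_f,L_g) in ℚ(x)⟨Dx⟩.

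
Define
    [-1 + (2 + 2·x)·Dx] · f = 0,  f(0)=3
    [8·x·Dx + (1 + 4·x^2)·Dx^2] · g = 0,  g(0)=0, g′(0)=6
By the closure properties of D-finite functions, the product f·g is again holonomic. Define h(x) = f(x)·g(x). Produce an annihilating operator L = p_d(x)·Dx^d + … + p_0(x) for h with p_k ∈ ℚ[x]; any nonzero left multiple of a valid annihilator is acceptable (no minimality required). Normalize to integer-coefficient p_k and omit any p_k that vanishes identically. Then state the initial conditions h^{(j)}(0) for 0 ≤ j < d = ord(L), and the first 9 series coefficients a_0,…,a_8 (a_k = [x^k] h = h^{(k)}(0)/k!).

L = (3 - 16·x - 4·x^2) + (-4 + 28·x + 48·x^2 + 16·x^3)·Dx + (4 + 8·x + 20·x^2 + 32·x^3 + 16·x^4)·Dx^2  (order 2).
h: a_k = 0, 18, 9, -105/4, -87/8, 19167/320, 17787/640, -3067959/17920, -2833221/35840, …
ICs: h(0) = 0, h′(0) = 18.

f: a_k = 3, 3/2, -3/8, 3/16, -15/128, 21/256, -63/1024, 99/2048, -1287/32768, …
g: a_k = 0, 6, 0, -8, 0, 96/5, 0, -384/7, 0, …
Sym-product of L_f,L_g gives L₀ (≤ ord 2).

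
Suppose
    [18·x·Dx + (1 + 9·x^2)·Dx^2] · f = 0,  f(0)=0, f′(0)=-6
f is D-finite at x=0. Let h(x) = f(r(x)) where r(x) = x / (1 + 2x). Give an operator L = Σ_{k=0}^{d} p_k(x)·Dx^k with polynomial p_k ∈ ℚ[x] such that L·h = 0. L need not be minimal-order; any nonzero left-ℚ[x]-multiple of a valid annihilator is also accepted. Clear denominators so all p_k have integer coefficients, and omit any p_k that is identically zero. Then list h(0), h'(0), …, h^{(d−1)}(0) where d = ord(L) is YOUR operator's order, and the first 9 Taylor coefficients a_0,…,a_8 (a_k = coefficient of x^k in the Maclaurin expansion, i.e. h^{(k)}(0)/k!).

f: a_k = 0, -6, 0, 18, 0, -486/5, 0, 4374/7, 0, …
L₀ from L_f via x↦r, Dx↦r'^{-1}Dx.
L = (4 + 26·x)·Dx + (1 + 4·x + 13·x^2)·Dx^2  (order 2).
h: a_k = 0, -6, 12, -6, -60, 1194/5, -276, -8898/7, 7140, …
ICs: h(0) = 0, h′(0) = -6.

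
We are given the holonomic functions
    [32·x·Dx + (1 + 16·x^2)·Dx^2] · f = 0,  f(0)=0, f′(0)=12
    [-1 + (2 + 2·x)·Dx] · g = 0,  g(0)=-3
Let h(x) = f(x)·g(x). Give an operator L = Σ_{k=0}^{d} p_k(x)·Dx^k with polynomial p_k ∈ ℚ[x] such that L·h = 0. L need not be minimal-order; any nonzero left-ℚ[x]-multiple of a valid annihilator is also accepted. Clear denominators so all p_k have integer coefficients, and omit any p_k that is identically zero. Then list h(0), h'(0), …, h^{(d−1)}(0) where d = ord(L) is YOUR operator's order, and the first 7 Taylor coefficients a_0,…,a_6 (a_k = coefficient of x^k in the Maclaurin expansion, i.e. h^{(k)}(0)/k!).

f: a_k = 0, 12, 0, -64, 0, 3072/5, 0, …
g: a_k = -3, -3/2, 3/8, -3/16, 15/128, -21/256, 63/1024, …
h₀=f·g: eliminate ⇒ L₀, order ≤ 2·1.
L = (3 - 64·x - 16·x^2) + (-4 + 124·x + 192·x^2 + 64·x^3)·Dx + (4 + 8·x + 68·x^2 + 128·x^3 + 64·x^4)·Dx^2  (order 2).
h: a_k = 0, -36, -18, 393/2, 375/4, -298527/160, -291387/320, …
ICs: h(0) = 0, h′(0) = -36.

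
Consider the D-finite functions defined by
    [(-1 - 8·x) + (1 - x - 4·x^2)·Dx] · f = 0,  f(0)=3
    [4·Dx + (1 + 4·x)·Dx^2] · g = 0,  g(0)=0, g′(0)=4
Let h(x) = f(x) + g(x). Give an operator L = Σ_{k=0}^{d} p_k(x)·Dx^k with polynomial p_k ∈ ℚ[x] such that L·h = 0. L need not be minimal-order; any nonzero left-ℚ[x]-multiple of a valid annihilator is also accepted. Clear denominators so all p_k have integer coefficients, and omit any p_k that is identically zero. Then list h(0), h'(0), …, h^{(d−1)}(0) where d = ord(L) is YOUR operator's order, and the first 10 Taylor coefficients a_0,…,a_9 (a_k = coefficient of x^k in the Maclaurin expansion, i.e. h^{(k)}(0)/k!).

f: a_k = 3, 3, 15, 27, 87, 195, 543, 1323, 3495, 8787, …
g: a_k = 0, 4, -8, 64/3, -64, 1024/5, -2048/3, 16384/7, -8192, 262144/9, …
Sum ⇒ L₀ = lclm(L_f,L_g) in ℚ(x)⟨Dx⟩.
L = (268 + 1616·x + 5504·x^2 + 4608·x^3 + 6144·x^4)·Dx + (11 + 360·x + 3008·x^2 + 7680·x^3 + 9472·x^4 + 10240·x^5)·Dx^2 + (-7 - 67·x - 154·x^2 + 136·x^3 + 928·x^4 + 2176·x^5 + 2048·x^6)·Dx^3  (order 3).
h: a_k = 3, 7, 7, 145/3, 23, 1999/5, -419/3, 25645/7, -4697, 341227/9, …
ICs: h(0) = 3, h′(0) = 7, h′′(0) = 14.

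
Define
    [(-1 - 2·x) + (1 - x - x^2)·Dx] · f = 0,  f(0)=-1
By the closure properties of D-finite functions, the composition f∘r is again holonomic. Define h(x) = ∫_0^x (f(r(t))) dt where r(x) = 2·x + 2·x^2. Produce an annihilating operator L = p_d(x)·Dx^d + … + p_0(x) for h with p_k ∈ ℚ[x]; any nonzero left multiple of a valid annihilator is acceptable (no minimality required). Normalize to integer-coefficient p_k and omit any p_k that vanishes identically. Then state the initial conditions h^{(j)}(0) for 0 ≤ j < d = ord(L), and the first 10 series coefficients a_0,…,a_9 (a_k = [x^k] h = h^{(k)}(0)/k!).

L = (2 + 12·x + 24·x^2 + 16·x^3)·Dx + (-1 + 2·x + 6·x^2 + 8·x^3 + 4·x^4)·Dx^2  (order 2).
h: a_k = 0, -1, -1, -10/3, -10, -32, -108, -2616/7, -1320, -42640/9, …
ICs: h(0) = 0, h′(0) = -1.

f: a_k = -1, -1, -2, -3, -5, -8, -13, -21, -34, -55, …
L₀ from L_f via x↦r, Dx↦r'^{-1}Dx.
h=∫₀ˣh₀: take L = L₀·Dx.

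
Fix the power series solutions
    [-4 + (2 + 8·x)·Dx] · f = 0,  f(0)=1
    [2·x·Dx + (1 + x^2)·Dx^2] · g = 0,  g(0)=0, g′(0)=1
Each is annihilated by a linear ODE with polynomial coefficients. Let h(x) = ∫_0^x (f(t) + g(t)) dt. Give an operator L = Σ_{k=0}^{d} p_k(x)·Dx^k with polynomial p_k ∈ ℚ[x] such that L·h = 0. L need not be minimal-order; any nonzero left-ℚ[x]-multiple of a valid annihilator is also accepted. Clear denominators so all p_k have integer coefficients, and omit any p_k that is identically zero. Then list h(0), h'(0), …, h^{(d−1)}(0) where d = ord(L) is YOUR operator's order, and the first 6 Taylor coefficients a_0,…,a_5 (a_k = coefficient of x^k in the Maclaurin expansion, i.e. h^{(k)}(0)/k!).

f: a_k = 1, 2, -2, 4, -10, 28, …
g: a_k = 0, 1, 0, -1/3, 0, 1/5, …
f+g: L₀ = lclm(L_f,L_g), ord ≤ 1+2.
Integrate: L := L₀·Dx.
L = (-2 - 20·x + 6·x^2 + 12·x^3)·Dx^2 + (-7 - 8·x - 25·x^2 + 24·x^3 + 42·x^4)·Dx^3 + (-1 - 3·x + 6·x^2 + 9·x^3 + 7·x^4 + 12·x^5)·Dx^4  (order 4).
h: a_k = 0, 1, 3/2, -2/3, 11/12, -2, …
ICs: h(0) = 0, h′(0) = 1, h′′(0) = 3, h′′′(0) = -4.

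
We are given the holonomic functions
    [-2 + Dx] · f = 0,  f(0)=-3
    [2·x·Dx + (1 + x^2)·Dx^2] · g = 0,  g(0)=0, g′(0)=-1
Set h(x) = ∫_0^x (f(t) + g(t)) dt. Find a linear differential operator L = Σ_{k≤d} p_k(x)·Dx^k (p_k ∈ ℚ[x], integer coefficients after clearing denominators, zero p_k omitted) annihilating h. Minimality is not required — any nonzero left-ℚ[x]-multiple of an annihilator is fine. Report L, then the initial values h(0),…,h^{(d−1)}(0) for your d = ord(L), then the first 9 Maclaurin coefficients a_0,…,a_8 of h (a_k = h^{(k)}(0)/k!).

f: a_k = -3, -6, -6, -4, -2, -4/5, -4/15, -8/105, -2/105, …
g: a_k = 0, -1, 0, 1/3, 0, -1/5, 0, 1/7, 0, …
Sum ⇒ L₀ = lclm(L_f,L_g) in ℚ(x)⟨Dx⟩.
∫: right-multiply L₀ by Dx.
L = (2 - 4·x - 6·x^2 - 4·x^3)·Dx^2 + (-3 - x^2 - 2·x^4)·Dx^3 + (1 + x + 2·x^2 + x^3 + x^4)·Dx^4  (order 4).
h: a_k = 0, -3, -7/2, -2, -11/12, -2/5, -1/6, -4/105, 1/120, …
ICs: h(0) = 0, h′(0) = -3, h′′(0) = -7, h′′′(0) = -12.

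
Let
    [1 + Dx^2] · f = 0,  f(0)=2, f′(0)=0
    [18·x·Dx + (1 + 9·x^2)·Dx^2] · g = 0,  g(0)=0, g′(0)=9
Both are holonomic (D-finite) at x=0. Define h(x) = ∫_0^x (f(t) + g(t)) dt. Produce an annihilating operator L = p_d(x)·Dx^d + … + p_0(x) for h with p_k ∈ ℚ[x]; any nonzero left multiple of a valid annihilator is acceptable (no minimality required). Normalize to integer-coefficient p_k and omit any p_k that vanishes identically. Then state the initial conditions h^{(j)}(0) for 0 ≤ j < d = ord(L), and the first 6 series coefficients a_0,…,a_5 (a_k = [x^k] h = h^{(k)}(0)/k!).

f: a_k = 2, 0, -1, 0, 1/12, 0, …
g: a_k = 0, 9, 0, -27, 0, 729/5, …
L₀ := lclm(L_f,L_g); ord L₀ ≤ 2+2.
h=∫h₀ ⇒ L = L₀·Dx.
L = (-1926·x + 17820·x^3 + 1458·x^5)·Dx^2 + (-17 + 351·x^2 + 4617·x^4 + 729·x^6)·Dx^3 + (-1926·x + 17820·x^3 + 1458·x^5)·Dx^4 + (-17 + 351·x^2 + 4617·x^4 + 729·x^6)·Dx^5  (order 5).
h: a_k = 0, 2, 9/2, -1/3, -27/4, 1/60, …
ICs: h(0) = 0, h′(0) = 2, h′′(0) = 9, h′′′(0) = -2, h′′′′(0) = -162.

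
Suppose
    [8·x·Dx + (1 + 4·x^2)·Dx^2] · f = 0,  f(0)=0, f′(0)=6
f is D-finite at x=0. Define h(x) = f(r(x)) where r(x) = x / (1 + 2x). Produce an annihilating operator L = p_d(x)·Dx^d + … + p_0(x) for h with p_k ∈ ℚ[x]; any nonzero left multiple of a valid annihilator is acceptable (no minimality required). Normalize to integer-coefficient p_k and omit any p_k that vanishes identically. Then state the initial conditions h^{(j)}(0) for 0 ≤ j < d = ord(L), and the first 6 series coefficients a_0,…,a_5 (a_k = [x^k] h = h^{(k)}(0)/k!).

L = (4 + 16·x)·Dx + (1 + 4·x + 8·x^2)·Dx^2  (order 2).
h: a_k = 0, 6, -12, 16, 0, -384/5, …
ICs: h(0) = 0, h′(0) = 6.

f: a_k = 0, 6, 0, -8, 0, 96/5, …
h₀=f(r): pull back L_f along r ⇒ L₀.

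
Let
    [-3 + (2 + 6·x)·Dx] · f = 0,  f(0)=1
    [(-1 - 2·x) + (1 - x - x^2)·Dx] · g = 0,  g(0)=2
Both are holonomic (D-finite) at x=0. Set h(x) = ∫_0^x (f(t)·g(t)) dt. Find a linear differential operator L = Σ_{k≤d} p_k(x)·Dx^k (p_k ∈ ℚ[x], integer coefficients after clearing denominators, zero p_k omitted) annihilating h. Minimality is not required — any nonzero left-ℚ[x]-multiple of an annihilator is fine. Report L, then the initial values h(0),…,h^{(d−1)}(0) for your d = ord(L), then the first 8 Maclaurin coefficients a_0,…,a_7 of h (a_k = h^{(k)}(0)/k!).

f: a_k = 1, 3/2, -9/8, 27/16, -405/128, 1701/256, -15309/1024, 72171/2048, …
g: a_k = 2, 2, 4, 6, 10, 16, 26, 42, …
f·g: L₀ = L_f ⊗_s L_g, ord ≤ 1·1.
h=∫₀ˣh₀: take L = L₀·Dx.
L = (5 + 7·x + 9·x^2)·Dx + (-2 - 4·x + 8·x^2 + 6·x^3)·Dx^2  (order 2).
h: a_k = 0, 2, 5/2, 19/12, 105/32, 739/320, 4859/768, 10039/3584, …
ICs: h(0) = 0, h′(0) = 2.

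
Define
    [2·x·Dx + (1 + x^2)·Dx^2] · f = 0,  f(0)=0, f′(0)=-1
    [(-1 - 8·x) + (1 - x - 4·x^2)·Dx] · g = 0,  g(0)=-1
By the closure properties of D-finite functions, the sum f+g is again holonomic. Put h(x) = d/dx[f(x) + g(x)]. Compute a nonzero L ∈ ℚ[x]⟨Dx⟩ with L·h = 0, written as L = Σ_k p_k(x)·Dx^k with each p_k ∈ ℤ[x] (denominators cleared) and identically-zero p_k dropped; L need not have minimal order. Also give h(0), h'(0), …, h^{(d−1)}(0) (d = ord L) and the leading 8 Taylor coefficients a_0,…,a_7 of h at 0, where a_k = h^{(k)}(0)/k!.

f: a_k = 0, -1, 0, 1/3, 0, -1/5, 0, 1/7, …
g: a_k = -1, -1, -5, -9, -29, -65, -181, -441, …
Weyl lclm of L_f,L_g ⇒ L₀ (ord ≤ 3).
h=h₀': d/dx-closure on L₀ ⇒ L.
L = (10 - 40·x - 478·x^2 - 864·x^3 - 2496·x^4 - 384·x^6) + (-28 - 246·x - 316·x^2 - 1182·x^3 - 752·x^4 - 2048·x^5 - 48·x^6 - 384·x^7)·Dx + (5 + 8·x + 32·x^2 - 104·x^3 - 197·x^4 - 128·x^5 - 288·x^6 - 16·x^7 - 64·x^8)·Dx^2  (order 2).
h: a_k = -2, -10, -26, -116, -326, -1086, -3086, -9320, …
ICs: h(0) = -2, h′(0) = -10.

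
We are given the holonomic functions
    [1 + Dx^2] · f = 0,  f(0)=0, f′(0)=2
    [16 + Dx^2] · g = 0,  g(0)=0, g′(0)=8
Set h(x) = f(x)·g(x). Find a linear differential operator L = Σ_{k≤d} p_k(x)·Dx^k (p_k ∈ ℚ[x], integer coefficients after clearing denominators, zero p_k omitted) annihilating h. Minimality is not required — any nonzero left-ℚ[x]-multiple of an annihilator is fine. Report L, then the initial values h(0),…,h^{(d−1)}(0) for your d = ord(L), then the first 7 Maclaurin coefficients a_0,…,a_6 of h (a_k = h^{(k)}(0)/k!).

L = 225 + 34·Dx^2 + Dx^4  (order 4).
h: a_k = 0, 0, 16, 0, -136/3, 0, 1862/45, …
ICs: h(0) = 0, h′(0) = 0, h′′(0) = 32, h′′′(0) = 0.

f: a_k = 0, 2, 0, -1/3, 0, 1/60, 0, …
g: a_k = 0, 8, 0, -64/3, 0, 256/15, 0, …
L₀ := L_f ⊗_s L_g (sym. prod.), ord ≤ 4.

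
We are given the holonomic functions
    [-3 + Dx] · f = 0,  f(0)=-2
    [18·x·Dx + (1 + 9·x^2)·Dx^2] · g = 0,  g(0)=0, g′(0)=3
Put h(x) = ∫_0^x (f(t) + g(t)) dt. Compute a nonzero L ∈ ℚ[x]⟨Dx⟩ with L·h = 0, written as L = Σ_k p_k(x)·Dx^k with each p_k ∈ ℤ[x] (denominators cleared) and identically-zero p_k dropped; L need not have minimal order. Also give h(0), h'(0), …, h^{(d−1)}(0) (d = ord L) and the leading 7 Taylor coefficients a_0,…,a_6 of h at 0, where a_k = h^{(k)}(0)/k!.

L = (18 - 108·x - 162·x^2)·Dx^2 + (-9 + 27·x + 27·x^2 - 81·x^3)·Dx^3 + (1 + 3·x + 9·x^2 + 27·x^3)·Dx^4  (order 4).
h: a_k = 0, -2, -3/2, -3, -9/2, -27/20, 297/40, …
ICs: h(0) = 0, h′(0) = -2, h′′(0) = -3, h′′′(0) = -18.

f: a_k = -2, -6, -9, -9, -27/4, -81/20, -81/40, …
g: a_k = 0, 3, 0, -9, 0, 243/5, 0, …
h₀=f+g: left-lcm gives L₀, ord ≤ 3.
h=∫₀ˣh₀: take L = L₀·Dx.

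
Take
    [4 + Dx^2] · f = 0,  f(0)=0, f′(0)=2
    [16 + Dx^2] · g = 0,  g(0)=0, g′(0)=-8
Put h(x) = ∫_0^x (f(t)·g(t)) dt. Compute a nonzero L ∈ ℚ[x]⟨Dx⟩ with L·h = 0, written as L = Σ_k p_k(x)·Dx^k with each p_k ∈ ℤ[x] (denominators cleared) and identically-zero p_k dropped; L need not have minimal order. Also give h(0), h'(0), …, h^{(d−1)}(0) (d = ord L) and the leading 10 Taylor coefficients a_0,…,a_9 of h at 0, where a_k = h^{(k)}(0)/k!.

L = 144·Dx + 40·Dx^3 + Dx^5  (order 5).
h: a_k = 0, 0, 0, -16/3, 0, 32/3, 0, -416/45, 0, 2624/567, …
ICs: h(0) = 0, h′(0) = 0, h′′(0) = 0, h′′′(0) = -32, h′′′′(0) = 0.

f: a_k = 0, 2, 0, -4/3, 0, 4/15, 0, -8/315, 0, 4/2835, …
g: a_k = 0, -8, 0, 64/3, 0, -256/15, 0, 2048/315, 0, -4096/2835, …
f·g: L₀ = L_f ⊗_s L_g, ord ≤ 2·2.
∫: right-multiply L₀ by Dx.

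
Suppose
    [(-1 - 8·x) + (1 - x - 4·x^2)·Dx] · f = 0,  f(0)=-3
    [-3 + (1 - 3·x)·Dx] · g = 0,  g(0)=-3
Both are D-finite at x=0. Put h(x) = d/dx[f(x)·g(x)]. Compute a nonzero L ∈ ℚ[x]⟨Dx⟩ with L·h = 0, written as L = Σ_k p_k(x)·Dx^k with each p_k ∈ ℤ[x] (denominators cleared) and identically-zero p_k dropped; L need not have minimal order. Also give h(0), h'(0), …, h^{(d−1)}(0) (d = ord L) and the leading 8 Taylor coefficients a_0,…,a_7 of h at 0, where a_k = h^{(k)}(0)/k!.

f: a_k = -3, -3, -15, -27, -87, -195, -543, -1323, …
g: a_k = -3, -9, -27, -81, -243, -729, -2187, -6561, …
h₀=f·g: eliminate ⇒ L₀, order ≤ 1·1.
h=h₀': d/dx-closure on L₀ ⇒ L.
L = (17 - 24·x - 141·x^2 - 96·x^3 + 864·x^4) + (-2 + 7·x + 24·x^2 - 95·x^3 - 30·x^4 + 216·x^5)·Dx  (order 1).
h: a_k = 36, 306, 1620, 7524, 31140, 121878, 454356, 1641672, …
ICs: h(0) = 36.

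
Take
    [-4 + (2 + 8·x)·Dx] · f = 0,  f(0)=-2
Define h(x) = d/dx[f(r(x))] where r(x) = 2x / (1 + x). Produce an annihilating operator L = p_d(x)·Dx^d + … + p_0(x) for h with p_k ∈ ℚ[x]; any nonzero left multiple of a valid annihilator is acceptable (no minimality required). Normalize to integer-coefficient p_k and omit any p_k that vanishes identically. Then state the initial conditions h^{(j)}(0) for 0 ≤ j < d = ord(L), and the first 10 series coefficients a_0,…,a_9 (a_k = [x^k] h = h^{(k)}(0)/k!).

L = (-6 - 18·x) + (-1 - 10·x - 9·x^2)·Dx  (order 1).
h: a_k = -8, 48, -312, 2272, -17640, 141840, -1165080, 9708480, -81744840, 693741040, …
ICs: h(0) = -8.

f: a_k = -2, -4, 4, -8, 20, -56, 168, -528, 1716, -5720, …
Substitute x→r, Dx→(1/r')Dx; clear ⇒ L₀.
h=h₀': d/dx-closure on L₀ ⇒ L.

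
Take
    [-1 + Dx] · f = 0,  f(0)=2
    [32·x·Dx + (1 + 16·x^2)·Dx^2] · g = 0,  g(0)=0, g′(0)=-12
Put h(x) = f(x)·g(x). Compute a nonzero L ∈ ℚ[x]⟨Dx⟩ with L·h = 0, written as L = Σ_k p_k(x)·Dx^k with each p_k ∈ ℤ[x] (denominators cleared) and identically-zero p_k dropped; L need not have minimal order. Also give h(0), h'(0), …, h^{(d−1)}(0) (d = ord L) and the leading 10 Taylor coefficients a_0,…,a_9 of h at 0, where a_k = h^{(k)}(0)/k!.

L = (1 - 32·x + 16·x^2) + (-2 + 32·x - 32·x^2)·Dx + (1 + 16·x^2)·Dx^2  (order 2).
h: a_k = 0, -24, -24, 116, 124, -5829/5, -3623/3, 940403/70, 581267/42, -169134311/1008, …
ICs: h(0) = 0, h′(0) = -24.

f: a_k = 2, 2, 1, 1/3, 1/12, 1/60, 1/360, 1/2520, 1/20160, 1/181440, …
g: a_k = 0, -12, 0, 64, 0, -3072/5, 0, 49152/7, 0, -262144/3, …
Product ⇒ symmetric product L₀, ord ≤ 2.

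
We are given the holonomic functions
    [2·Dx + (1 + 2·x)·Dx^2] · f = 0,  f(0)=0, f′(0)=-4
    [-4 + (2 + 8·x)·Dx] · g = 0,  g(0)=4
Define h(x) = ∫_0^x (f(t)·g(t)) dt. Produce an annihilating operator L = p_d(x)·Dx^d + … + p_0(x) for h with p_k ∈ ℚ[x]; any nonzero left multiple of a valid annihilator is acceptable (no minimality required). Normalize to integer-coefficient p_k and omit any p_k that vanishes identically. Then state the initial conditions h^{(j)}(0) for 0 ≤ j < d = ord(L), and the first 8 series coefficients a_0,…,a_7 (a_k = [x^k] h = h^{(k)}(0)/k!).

f: a_k = 0, -4, 4, -16/3, 8, -64/5, 64/3, -256/7, …
g: a_k = 4, 8, -8, 16, -40, 112, -336, 1056, …
f·g: L₀ = L_f ⊗_s L_g, ord ≤ 2·1.
h=∫₀ˣh₀: take L = L₀·Dx.
L = (8 + 8·x)·Dx + (-2 - 8·x)·Dx^2 + (1 + 10·x + 32·x^2 + 32·x^3)·Dx^3  (order 3).
h: a_k = 0, 0, -8, -16/3, 32/3, -64/3, 2096/45, -3872/35, …
ICs: h(0) = 0, h′(0) = 0, h′′(0) = -16.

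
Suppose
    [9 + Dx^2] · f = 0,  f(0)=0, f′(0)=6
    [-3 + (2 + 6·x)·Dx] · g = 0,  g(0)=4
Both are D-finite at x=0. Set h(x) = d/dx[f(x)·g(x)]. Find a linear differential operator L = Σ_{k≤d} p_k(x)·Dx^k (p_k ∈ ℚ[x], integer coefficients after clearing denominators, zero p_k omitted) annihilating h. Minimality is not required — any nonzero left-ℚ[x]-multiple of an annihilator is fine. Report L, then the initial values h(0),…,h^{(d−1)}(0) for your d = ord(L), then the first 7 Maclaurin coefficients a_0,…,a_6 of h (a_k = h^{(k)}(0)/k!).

L = (477 + 3888·x + 11016·x^2 + 15552·x^3 + 11664·x^4) + (-12 - 324·x - 1296·x^2 - 1296·x^3)·Dx + (28 + 264·x + 972·x^2 + 1728·x^3 + 1296·x^4)·Dx^2  (order 2).
h: a_k = 24, 72, -189, -54, -1539/16, 59049/80, -238869/128, …
ICs: h(0) = 24, h′(0) = 72.

f: a_k = 0, 6, 0, -9, 0, 81/20, 0, …
g: a_k = 4, 6, -9/2, 27/4, -405/32, 1701/64, -15309/256, …
h₀=f·g: eliminate ⇒ L₀, order ≤ 2·1.
h=h₀': d/dx-closure on L₀ ⇒ L.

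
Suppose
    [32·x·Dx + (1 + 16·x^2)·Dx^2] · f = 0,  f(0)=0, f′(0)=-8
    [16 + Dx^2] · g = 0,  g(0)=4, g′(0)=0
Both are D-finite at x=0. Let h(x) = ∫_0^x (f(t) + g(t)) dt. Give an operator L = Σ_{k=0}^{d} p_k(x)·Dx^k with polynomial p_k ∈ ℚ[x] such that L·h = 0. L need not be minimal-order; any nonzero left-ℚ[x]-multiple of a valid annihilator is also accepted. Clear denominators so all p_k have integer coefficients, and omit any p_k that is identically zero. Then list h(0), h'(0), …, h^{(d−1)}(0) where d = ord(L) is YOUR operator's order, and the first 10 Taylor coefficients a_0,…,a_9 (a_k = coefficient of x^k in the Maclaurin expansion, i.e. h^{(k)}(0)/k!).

L = (-5632·x + 114688·x^3 + 131072·x^5)·Dx^2 + (-16 + 1792·x^2 + 36864·x^4 + 65536·x^6)·Dx^3 + (-352·x + 7168·x^3 + 8192·x^5)·Dx^4 + (-1 + 112·x^2 + 2304·x^4 + 4096·x^6)·Dx^5  (order 5).
h: a_k = 0, 4, -4, -32/3, 32/3, 128/15, -1024/15, -1024/315, 4096/7, 2048/2835, …
ICs: h(0) = 0, h′(0) = 4, h′′(0) = -8, h′′′(0) = -64, h′′′′(0) = 256.

f: a_k = 0, -8, 0, 128/3, 0, -2048/5, 0, 32768/7, 0, -524288/9, …
g: a_k = 4, 0, -32, 0, 128/3, 0, -1024/45, 0, 2048/315, 0, …
h₀=f+g: left-lcm gives L₀, ord ≤ 4.
h=∫h₀ ⇒ L = L₀·Dx.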